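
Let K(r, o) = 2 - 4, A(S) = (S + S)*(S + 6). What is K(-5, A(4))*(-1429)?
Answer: 2858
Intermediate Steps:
A(S) = 2*S*(6 + S) (A(S) = (2*S)*(6 + S) = 2*S*(6 + S))
K(r, o) = -2
K(-5, A(4))*(-1429) = -2*(-1429) = 2858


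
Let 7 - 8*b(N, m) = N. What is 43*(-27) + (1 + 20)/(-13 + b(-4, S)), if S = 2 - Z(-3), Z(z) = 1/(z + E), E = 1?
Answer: -36047/31 ≈ -1162.8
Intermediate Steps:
Z(z) = 1/(1 + z) (Z(z) = 1/(z + 1) = 1/(1 + z))
S = 5/2 (S = 2 - 1/(1 - 3) = 2 - 1/(-2) = 2 - 1*(-½) = 2 + ½ = 5/2 ≈ 2.5000)
b(N, m) = 7/8 - N/8
43*(-27) + (1 + 20)/(-13 + b(-4, S)) = 43*(-27) + (1 + 20)/(-13 + (7/8 - ⅛*(-4))) = -1161 + 21/(-13 + (7/8 + ½)) = -1161 + 21/(-13 + 11/8) = -1161 + 21/(-93/8) = -1161 + 21*(-8/93) = -1161 - 56/31 = -36047/31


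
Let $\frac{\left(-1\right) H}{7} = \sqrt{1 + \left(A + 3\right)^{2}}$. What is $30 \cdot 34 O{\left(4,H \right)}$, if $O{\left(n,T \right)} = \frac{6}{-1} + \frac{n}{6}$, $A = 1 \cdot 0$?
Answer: $-5440$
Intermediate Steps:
$A = 0$
$H = - 7 \sqrt{10}$ ($H = - 7 \sqrt{1 + \left(0 + 3\right)^{2}} = - 7 \sqrt{1 + 3^{2}} = - 7 \sqrt{1 + 9} = - 7 \sqrt{10} \approx -22.136$)
$O{\left(n,T \right)} = -6 + \frac{n}{6}$ ($O{\left(n,T \right)} = 6 \left(-1\right) + n \frac{1}{6} = -6 + \frac{n}{6}$)
$30 \cdot 34 O{\left(4,H \right)} = 30 \cdot 34 \left(-6 + \frac{1}{6} \cdot 4\right) = 1020 \left(-6 + \frac{2}{3}\right) = 1020 \left(- \frac{16}{3}\right) = -5440$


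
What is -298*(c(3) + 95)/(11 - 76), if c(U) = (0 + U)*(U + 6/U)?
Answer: 6556/13 ≈ 504.31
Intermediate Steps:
c(U) = U*(U + 6/U)
-298*(c(3) + 95)/(11 - 76) = -298*((6 + 3²) + 95)/(11 - 76) = -298*((6 + 9) + 95)/(-65) = -298*(15 + 95)*(-1)/65 = -32780*(-1)/65 = -298*(-22/13) = 6556/13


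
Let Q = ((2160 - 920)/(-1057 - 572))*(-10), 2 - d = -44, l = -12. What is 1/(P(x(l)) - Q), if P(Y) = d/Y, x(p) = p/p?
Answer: 1629/62534 ≈ 0.026050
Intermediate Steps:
d = 46 (d = 2 - 1*(-44) = 2 + 44 = 46)
x(p) = 1
P(Y) = 46/Y
Q = 12400/1629 (Q = (1240/(-1629))*(-10) = (1240*(-1/1629))*(-10) = -1240/1629*(-10) = 12400/1629 ≈ 7.6120)
1/(P(x(l)) - Q) = 1/(46/1 - 1*12400/1629) = 1/(46*1 - 12400/1629) = 1/(46 - 12400/1629) = 1/(62534/1629) = 1629/62534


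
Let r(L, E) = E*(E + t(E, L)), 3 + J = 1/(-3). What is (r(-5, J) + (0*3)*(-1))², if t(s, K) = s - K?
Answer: 2500/81 ≈ 30.864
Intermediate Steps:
J = -10/3 (J = -3 + 1/(-3) = -3 - ⅓ = -10/3 ≈ -3.3333)
r(L, E) = E*(-L + 2*E) (r(L, E) = E*(E + (E - L)) = E*(-L + 2*E))
(r(-5, J) + (0*3)*(-1))² = (-10*(-1*(-5) + 2*(-10/3))/3 + (0*3)*(-1))² = (-10*(5 - 20/3)/3 + 0*(-1))² = (-10/3*(-5/3) + 0)² = (50/9 + 0)² = (50/9)² = 2500/81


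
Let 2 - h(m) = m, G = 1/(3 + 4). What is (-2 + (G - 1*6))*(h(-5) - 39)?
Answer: 1760/7 ≈ 251.43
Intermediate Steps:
G = ⅐ (G = 1/7 = ⅐ ≈ 0.14286)
h(m) = 2 - m
(-2 + (G - 1*6))*(h(-5) - 39) = (-2 + (⅐ - 1*6))*((2 - 1*(-5)) - 39) = (-2 + (⅐ - 6))*((2 + 5) - 39) = (-2 - 41/7)*(7 - 39) = -55/7*(-32) = 1760/7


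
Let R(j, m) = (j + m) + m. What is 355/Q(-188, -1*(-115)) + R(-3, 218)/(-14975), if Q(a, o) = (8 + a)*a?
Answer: -1867319/101350800 ≈ -0.018424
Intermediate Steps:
Q(a, o) = a*(8 + a)
R(j, m) = j + 2*m
355/Q(-188, -1*(-115)) + R(-3, 218)/(-14975) = 355/((-188*(8 - 188))) + (-3 + 2*218)/(-14975) = 355/((-188*(-180))) + (-3 + 436)*(-1/14975) = 355/33840 + 433*(-1/14975) = 355*(1/33840) - 433/14975 = 71/6768 - 433/14975 = -1867319/101350800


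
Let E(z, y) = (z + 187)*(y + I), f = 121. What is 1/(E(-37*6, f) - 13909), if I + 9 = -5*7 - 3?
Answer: -1/16499 ≈ -6.0610e-5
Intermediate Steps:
I = -47 (I = -9 + (-5*7 - 3) = -9 + (-35 - 3) = -9 - 38 = -47)
E(z, y) = (-47 + y)*(187 + z) (E(z, y) = (z + 187)*(y - 47) = (187 + z)*(-47 + y) = (-47 + y)*(187 + z))
1/(E(-37*6, f) - 13909) = 1/((-8789 - (-1739)*6 + 187*121 + 121*(-37*6)) - 13909) = 1/((-8789 - 47*(-222) + 22627 + 121*(-222)) - 13909) = 1/((-8789 + 10434 + 22627 - 26862) - 13909) = 1/(-2590 - 13909) = 1/(-16499) = -1/16499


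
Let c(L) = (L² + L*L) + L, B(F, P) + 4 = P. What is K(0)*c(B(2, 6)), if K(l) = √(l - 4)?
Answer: 20*I ≈ 20.0*I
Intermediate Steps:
B(F, P) = -4 + P
c(L) = L + 2*L² (c(L) = (L² + L²) + L = 2*L² + L = L + 2*L²)
K(l) = √(-4 + l)
K(0)*c(B(2, 6)) = √(-4 + 0)*((-4 + 6)*(1 + 2*(-4 + 6))) = √(-4)*(2*(1 + 2*2)) = (2*I)*(2*(1 + 4)) = (2*I)*(2*5) = (2*I)*10 = 20*I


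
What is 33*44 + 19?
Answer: 1471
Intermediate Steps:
33*44 + 19 = 1452 + 19 = 1471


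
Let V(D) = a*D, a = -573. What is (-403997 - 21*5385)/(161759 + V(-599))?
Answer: -258541/252493 ≈ -1.0240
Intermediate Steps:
V(D) = -573*D
(-403997 - 21*5385)/(161759 + V(-599)) = (-403997 - 21*5385)/(161759 - 573*(-599)) = (-403997 - 113085)/(161759 + 343227) = -517082/504986 = -517082*1/504986 = -258541/252493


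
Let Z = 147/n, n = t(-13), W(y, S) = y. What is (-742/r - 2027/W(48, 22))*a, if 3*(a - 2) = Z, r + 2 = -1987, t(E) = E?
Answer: 30636667/413712 ≈ 74.053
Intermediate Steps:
r = -1989 (r = -2 - 1987 = -1989)
n = -13
Z = -147/13 (Z = 147/(-13) = 147*(-1/13) = -147/13 ≈ -11.308)
a = -23/13 (a = 2 + (⅓)*(-147/13) = 2 - 49/13 = -23/13 ≈ -1.7692)
(-742/r - 2027/W(48, 22))*a = (-742/(-1989) - 2027/48)*(-23/13) = (-742*(-1/1989) - 2027*1/48)*(-23/13) = (742/1989 - 2027/48)*(-23/13) = -1332029/31824*(-23/13) = 30636667/413712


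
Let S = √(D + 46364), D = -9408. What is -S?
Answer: -2*√9239 ≈ -192.24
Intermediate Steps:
S = 2*√9239 (S = √(-9408 + 46364) = √36956 = 2*√9239 ≈ 192.24)
-S = -2*√9239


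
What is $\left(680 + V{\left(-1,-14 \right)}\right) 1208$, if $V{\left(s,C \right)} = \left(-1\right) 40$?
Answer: $773120$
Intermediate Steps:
$V{\left(s,C \right)} = -40$
$\left(680 + V{\left(-1,-14 \right)}\right) 1208 = \left(680 - 40\right) 1208 = 640 \cdot 1208 = 773120$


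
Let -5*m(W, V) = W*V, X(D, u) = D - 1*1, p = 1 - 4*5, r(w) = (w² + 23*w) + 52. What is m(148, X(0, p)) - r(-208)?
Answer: -192512/5 ≈ -38502.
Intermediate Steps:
r(w) = 52 + w² + 23*w
p = -19 (p = 1 - 20 = -19)
X(D, u) = -1 + D (X(D, u) = D - 1 = -1 + D)
m(W, V) = -V*W/5 (m(W, V) = -W*V/5 = -V*W/5)
m(148, X(0, p)) - r(-208) = -⅕*(-1 + 0)*148 - (52 + (-208)² + 23*(-208)) = -⅕*(-1)*148 - (52 + 43264 - 4784) = 148/5 - 1*38532 = 148/5 - 38532 = -192512/5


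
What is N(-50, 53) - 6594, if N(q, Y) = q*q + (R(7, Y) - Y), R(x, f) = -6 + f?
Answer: -4100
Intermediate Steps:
N(q, Y) = -6 + q**2 (N(q, Y) = q*q + ((-6 + Y) - Y) = q**2 - 6 = -6 + q**2)
N(-50, 53) - 6594 = (-6 + (-50)**2) - 6594 = (-6 + 2500) - 6594 = 2494 - 6594 = -4100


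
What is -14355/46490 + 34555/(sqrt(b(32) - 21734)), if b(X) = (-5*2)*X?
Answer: -2871/9298 - 34555*I*sqrt(22054)/22054 ≈ -0.30878 - 232.68*I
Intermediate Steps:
b(X) = -10*X
-14355/46490 + 34555/(sqrt(b(32) - 21734)) = -14355/46490 + 34555/(sqrt(-10*32 - 21734)) = -14355*1/46490 + 34555/(sqrt(-320 - 21734)) = -2871/9298 + 34555/(sqrt(-22054)) = -2871/9298 + 34555/((I*sqrt(22054))) = -2871/9298 + 34555*(-I*sqrt(22054)/22054) = -2871/9298 - 34555*I*sqrt(22054)/22054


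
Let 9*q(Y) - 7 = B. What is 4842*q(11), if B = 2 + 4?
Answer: 6994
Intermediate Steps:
B = 6
q(Y) = 13/9 (q(Y) = 7/9 + (1/9)*6 = 7/9 + 2/3 = 13/9)
4842*q(11) = 4842*(13/9) = 6994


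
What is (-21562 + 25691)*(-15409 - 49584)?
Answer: -268356097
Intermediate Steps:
(-21562 + 25691)*(-15409 - 49584) = 4129*(-64993) = -268356097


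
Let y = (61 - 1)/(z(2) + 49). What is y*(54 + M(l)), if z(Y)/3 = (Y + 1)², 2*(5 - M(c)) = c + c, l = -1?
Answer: 900/19 ≈ 47.368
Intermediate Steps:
M(c) = 5 - c (M(c) = 5 - (c + c)/2 = 5 - c)
z(Y) = 3*(1 + Y)² (z(Y) = 3*(Y + 1)² = 3*(1 + Y)²)
y = 15/19 (y = (61 - 1)/(3*(1 + 2)² + 49) = 60/(3*3² + 49) = 60/(3*9 + 49) = 60/(27 + 49) = 60/76 = 60*(1/76) = 15/19 ≈ 0.78947)
y*(54 + M(l)) = 15*(54 + (5 - 1*(-1)))/19 = 15*(54 + (5 + 1))/19 = 15*(54 + 6)/19 = (15/19)*60 = 900/19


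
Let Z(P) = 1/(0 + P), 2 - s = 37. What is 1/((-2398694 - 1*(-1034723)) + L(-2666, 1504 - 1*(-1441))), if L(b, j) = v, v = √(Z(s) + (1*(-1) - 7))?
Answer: -47738985/65114591109716 - I*√9835/65114591109716 ≈ -7.3315e-7 - 1.523e-12*I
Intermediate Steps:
s = -35 (s = 2 - 1*37 = 2 - 37 = -35)
Z(P) = 1/P
v = I*√9835/35 (v = √(1/(-35) + (1*(-1) - 7)) = √(-1/35 + (-1 - 7)) = √(-1/35 - 8) = √(-281/35) = I*√9835/35 ≈ 2.8335*I)
L(b, j) = I*√9835/35
1/((-2398694 - 1*(-1034723)) + L(-2666, 1504 - 1*(-1441))) = 1/((-2398694 - 1*(-1034723)) + I*√9835/35) = 1/((-2398694 + 1034723) + I*√9835/35) = 1/(-1363971 + I*√9835/35)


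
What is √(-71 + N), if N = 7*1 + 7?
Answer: I*√57 ≈ 7.5498*I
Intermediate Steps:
N = 14 (N = 7 + 7 = 14)
√(-71 + N) = √(-71 + 14) = √(-57) = I*√57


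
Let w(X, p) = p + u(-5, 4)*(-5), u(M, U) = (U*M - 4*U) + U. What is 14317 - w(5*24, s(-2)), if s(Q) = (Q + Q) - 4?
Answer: 14165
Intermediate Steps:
u(M, U) = -3*U + M*U (u(M, U) = (M*U - 4*U) + U = (-4*U + M*U) + U = -3*U + M*U)
s(Q) = -4 + 2*Q (s(Q) = 2*Q - 4 = -4 + 2*Q)
w(X, p) = 160 + p (w(X, p) = p + (4*(-3 - 5))*(-5) = p + (4*(-8))*(-5) = p - 32*(-5) = p + 160 = 160 + p)
14317 - w(5*24, s(-2)) = 14317 - (160 + (-4 + 2*(-2))) = 14317 - (160 + (-4 - 4)) = 14317 - (160 - 8) = 14317 - 1*152 = 14317 - 152 = 14165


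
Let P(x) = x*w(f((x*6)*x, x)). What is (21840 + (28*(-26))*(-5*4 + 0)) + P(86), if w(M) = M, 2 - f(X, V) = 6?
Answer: 36056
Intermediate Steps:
f(X, V) = -4 (f(X, V) = 2 - 1*6 = 2 - 6 = -4)
P(x) = -4*x (P(x) = x*(-4) = -4*x)
(21840 + (28*(-26))*(-5*4 + 0)) + P(86) = (21840 + (28*(-26))*(-5*4 + 0)) - 4*86 = (21840 - 728*(-20 + 0)) - 344 = (21840 - 728*(-20)) - 344 = (21840 + 14560) - 344 = 36400 - 344 = 36056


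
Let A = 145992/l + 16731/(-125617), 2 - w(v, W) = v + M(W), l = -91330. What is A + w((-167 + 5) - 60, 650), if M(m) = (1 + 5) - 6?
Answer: 1274997708673/5736300305 ≈ 222.27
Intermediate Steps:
M(m) = 0 (M(m) = 6 - 6 = 0)
w(v, W) = 2 - v (w(v, W) = 2 - (v + 0) = 2 - v)
A = -9933559647/5736300305 (A = 145992/(-91330) + 16731/(-125617) = 145992*(-1/91330) + 16731*(-1/125617) = -72996/45665 - 16731/125617 = -9933559647/5736300305 ≈ -1.7317)
A + w((-167 + 5) - 60, 650) = -9933559647/5736300305 + (2 - ((-167 + 5) - 60)) = -9933559647/5736300305 + (2 - (-162 - 60)) = -9933559647/5736300305 + (2 - 1*(-222)) = -9933559647/5736300305 + (2 + 222) = -9933559647/5736300305 + 224 = 1274997708673/5736300305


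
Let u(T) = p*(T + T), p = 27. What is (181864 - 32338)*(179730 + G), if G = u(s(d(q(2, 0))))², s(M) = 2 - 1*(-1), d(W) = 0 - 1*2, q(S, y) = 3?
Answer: 30798468324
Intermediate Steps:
d(W) = -2 (d(W) = 0 - 2 = -2)
s(M) = 3 (s(M) = 2 + 1 = 3)
u(T) = 54*T (u(T) = 27*(T + T) = 27*(2*T) = 54*T)
G = 26244 (G = (54*3)² = 162² = 26244)
(181864 - 32338)*(179730 + G) = (181864 - 32338)*(179730 + 26244) = 149526*205974 = 30798468324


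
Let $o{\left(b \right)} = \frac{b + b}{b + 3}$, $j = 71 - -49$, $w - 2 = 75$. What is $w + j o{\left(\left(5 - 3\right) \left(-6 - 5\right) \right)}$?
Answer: $\frac{6743}{19} \approx 354.89$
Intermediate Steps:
$w = 77$ ($w = 2 + 75 = 77$)
$j = 120$ ($j = 71 + 49 = 120$)
$o{\left(b \right)} = \frac{2 b}{3 + b}$
$w + j o{\left(\left(5 - 3\right) \left(-6 - 5\right) \right)} = 77 + 120 \frac{2 \left(5 - 3\right) \left(-6 - 5\right)}{3 + \left(5 - 3\right) \left(-6 - 5\right)} = 77 + 120 \frac{2 \cdot 2 \left(-11\right)}{3 + 2 \left(-11\right)} = 77 + 120 \cdot 2 \left(-22\right) \frac{1}{3 - 22} = 77 + 120 \cdot 2 \left(-22\right) \frac{1}{-19} = 77 + 120 \cdot 2 \left(-22\right) \left(- \frac{1}{19}\right) = 77 + 120 \cdot \frac{44}{19} = 77 + \frac{5280}{19} = \frac{6743}{19}$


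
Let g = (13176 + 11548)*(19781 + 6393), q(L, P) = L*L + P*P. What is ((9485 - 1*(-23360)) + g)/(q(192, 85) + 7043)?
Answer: 215719607/17044 ≈ 12657.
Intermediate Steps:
q(L, P) = L² + P²
g = 647125976 (g = 24724*26174 = 647125976)
((9485 - 1*(-23360)) + g)/(q(192, 85) + 7043) = ((9485 - 1*(-23360)) + 647125976)/((192² + 85²) + 7043) = ((9485 + 23360) + 647125976)/((36864 + 7225) + 7043) = (32845 + 647125976)/(44089 + 7043) = 647158821/51132 = 647158821*(1/51132) = 215719607/17044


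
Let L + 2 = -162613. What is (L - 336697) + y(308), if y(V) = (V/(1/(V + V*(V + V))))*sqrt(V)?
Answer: -499312 + 117062176*sqrt(77) ≈ 1.0267e+9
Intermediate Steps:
L = -162615 (L = -2 - 162613 = -162615)
y(V) = V**(3/2)*(V + 2*V**2) (y(V) = (V/(1/(V + V*(2*V))))*sqrt(V) = (V/(1/(V + 2*V**2)))*sqrt(V) = (V*(V + 2*V**2))*sqrt(V) = V**(3/2)*(V + 2*V**2))
(L - 336697) + y(308) = (-162615 - 336697) + 308**(5/2)*(1 + 2*308) = -499312 + (189728*sqrt(77))*(1 + 616) = -499312 + (189728*sqrt(77))*617 = -499312 + 117062176*sqrt(77)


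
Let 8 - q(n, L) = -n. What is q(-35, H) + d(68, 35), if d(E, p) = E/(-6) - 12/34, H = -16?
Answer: -1973/51 ≈ -38.686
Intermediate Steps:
d(E, p) = -6/17 - E/6 (d(E, p) = E*(-⅙) - 12*1/34 = -E/6 - 6/17 = -6/17 - E/6)
q(n, L) = 8 + n (q(n, L) = 8 - (-1)*n = 8 + n)
q(-35, H) + d(68, 35) = (8 - 35) + (-6/17 - ⅙*68) = -27 + (-6/17 - 34/3) = -27 - 596/51 = -1973/51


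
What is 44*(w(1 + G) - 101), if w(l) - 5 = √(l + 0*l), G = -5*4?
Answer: -4224 + 44*I*√19 ≈ -4224.0 + 191.79*I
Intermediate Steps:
G = -20
w(l) = 5 + √l (w(l) = 5 + √(l + 0*l) = 5 + √(l + 0) = 5 + √l)
44*(w(1 + G) - 101) = 44*((5 + √(1 - 20)) - 101) = 44*((5 + √(-19)) - 101) = 44*((5 + I*√19) - 101) = 44*(-96 + I*√19) = -4224 + 44*I*√19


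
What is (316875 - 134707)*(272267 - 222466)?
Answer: 9072148568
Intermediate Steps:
(316875 - 134707)*(272267 - 222466) = 182168*49801 = 9072148568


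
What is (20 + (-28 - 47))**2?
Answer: 3025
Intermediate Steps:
(20 + (-28 - 47))**2 = (20 - 75)**2 = (-55)**2 = 3025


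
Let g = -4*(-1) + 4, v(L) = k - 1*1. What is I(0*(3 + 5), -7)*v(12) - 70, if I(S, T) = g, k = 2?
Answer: -62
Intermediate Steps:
v(L) = 1 (v(L) = 2 - 1*1 = 2 - 1 = 1)
g = 8 (g = 4 + 4 = 8)
I(S, T) = 8
I(0*(3 + 5), -7)*v(12) - 70 = 8*1 - 70 = 8 - 70 = -62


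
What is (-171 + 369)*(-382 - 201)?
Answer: -115434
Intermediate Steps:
(-171 + 369)*(-382 - 201) = 198*(-583) = -115434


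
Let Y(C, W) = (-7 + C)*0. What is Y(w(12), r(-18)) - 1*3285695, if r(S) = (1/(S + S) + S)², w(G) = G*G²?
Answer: -3285695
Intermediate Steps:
w(G) = G³
r(S) = (S + 1/(2*S))² (r(S) = (1/(2*S) + S)² = (S + 1/(2*S))²)
Y(C, W) = 0
Y(w(12), r(-18)) - 1*3285695 = 0 - 1*3285695 = 0 - 3285695 = -3285695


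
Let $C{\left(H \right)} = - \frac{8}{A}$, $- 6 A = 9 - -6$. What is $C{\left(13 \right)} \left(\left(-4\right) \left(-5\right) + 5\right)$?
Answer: $80$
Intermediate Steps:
$A = - \frac{5}{2}$ ($A = - \frac{9 - -6}{6} = - \frac{9 + 6}{6} = \left(- \frac{1}{6}\right) 15 = - \frac{5}{2} \approx -2.5$)
$C{\left(H \right)} = \frac{16}{5}$ ($C{\left(H \right)} = - \frac{8}{- \frac{5}{2}} = \left(-8\right) \left(- \frac{2}{5}\right) = \frac{16}{5}$)
$C{\left(13 \right)} \left(\left(-4\right) \left(-5\right) + 5\right) = \frac{16 \left(\left(-4\right) \left(-5\right) + 5\right)}{5} = \frac{16 \left(20 + 5\right)}{5} = \frac{16}{5} \cdot 25 = 80$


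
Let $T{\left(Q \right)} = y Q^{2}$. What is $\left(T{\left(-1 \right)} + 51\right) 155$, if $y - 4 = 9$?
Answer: $9920$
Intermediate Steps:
$y = 13$ ($y = 4 + 9 = 13$)
$T{\left(Q \right)} = 13 Q^{2}$
$\left(T{\left(-1 \right)} + 51\right) 155 = \left(13 \left(-1\right)^{2} + 51\right) 155 = \left(13 \cdot 1 + 51\right) 155 = \left(13 + 51\right) 155 = 64 \cdot 155 = 9920$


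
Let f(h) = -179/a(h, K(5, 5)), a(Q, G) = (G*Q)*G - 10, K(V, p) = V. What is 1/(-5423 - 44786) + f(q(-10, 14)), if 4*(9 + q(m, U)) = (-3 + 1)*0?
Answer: 8987176/11799115 ≈ 0.76168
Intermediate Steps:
a(Q, G) = -10 + Q*G² (a(Q, G) = Q*G² - 10 = -10 + Q*G²)
q(m, U) = -9 (q(m, U) = -9 + ((-3 + 1)*0)/4 = -9 + (-2*0)/4 = -9 + (¼)*0 = -9 + 0 = -9)
f(h) = -179/(-10 + 25*h) (f(h) = -179/(-10 + h*5²) = -179/(-10 + h*25) = -179/(-10 + 25*h))
1/(-5423 - 44786) + f(q(-10, 14)) = 1/(-5423 - 44786) - 179/(-10 + 25*(-9)) = 1/(-50209) - 179/(-10 - 225) = -1/50209 - 179/(-235) = -1/50209 - 179*(-1/235) = -1/50209 + 179/235 = 8987176/11799115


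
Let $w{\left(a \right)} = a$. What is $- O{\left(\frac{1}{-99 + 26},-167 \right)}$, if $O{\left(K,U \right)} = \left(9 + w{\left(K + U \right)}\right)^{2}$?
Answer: $- \frac{133056225}{5329} \approx -24968.0$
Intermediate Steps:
$O{\left(K,U \right)} = \left(9 + K + U\right)^{2}$ ($O{\left(K,U \right)} = \left(9 + \left(K + U\right)\right)^{2} = \left(9 + K + U\right)^{2}$)
$- O{\left(\frac{1}{-99 + 26},-167 \right)} = - \left(9 + \frac{1}{-99 + 26} - 167\right)^{2} = - \left(9 + \frac{1}{-73} - 167\right)^{2} = - \left(9 - \frac{1}{73} - 167\right)^{2} = - \left(- \frac{11535}{73}\right)^{2} = \left(-1\right) \frac{133056225}{5329} = - \frac{133056225}{5329}$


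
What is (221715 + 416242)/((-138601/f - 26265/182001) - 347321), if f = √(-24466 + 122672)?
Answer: -7549031580104346546252/4109891474236465301375 + 30675267623704597*√98206/4109891474236465301375 ≈ -1.8345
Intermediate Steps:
f = √98206 ≈ 313.38
(221715 + 416242)/((-138601/f - 26265/182001) - 347321) = (221715 + 416242)/((-138601*√98206/98206 - 26265/182001) - 347321) = 637957/((-138601*√98206/98206 - 26265*1/182001) - 347321) = 637957/((-138601*√98206/98206 - 85/589) - 347321) = 637957/((-85/589 - 138601*√98206/98206) - 347321) = 637957/(-204572154/589 - 138601*√98206/98206)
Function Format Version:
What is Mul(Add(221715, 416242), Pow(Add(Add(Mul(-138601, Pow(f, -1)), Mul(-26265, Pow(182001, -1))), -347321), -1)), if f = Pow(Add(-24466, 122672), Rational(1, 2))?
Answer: Add(Rational(-7549031580104346546252, 4109891474236465301375), Mul(Rational(30675267623704597, 4109891474236465301375), Pow(98206, Rational(1, 2)))) ≈ -1.8345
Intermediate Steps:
f = Pow(98206, Rational(1, 2)) ≈ 313.38
Mul(Add(221715, 416242), Pow(Add(Add(Mul(-138601, Pow(f, -1)), Mul(-26265, Pow(182001, -1))), -347321), -1)) = Mul(Add(221715, 416242), Pow(Add(Add(Mul(-138601, Pow(Pow(98206, Rational(1, 2)), -1)), Mul(-26265, Pow(182001, -1))), -347321), -1)) = Mul(637957, Pow(Add(Add(Mul(-138601, Mul(Rational(1, 98206), Pow(98206, Rational(1, 2)))), Mul(-26265, Rational(1, 182001))), -347321), -1)) = Mul(637957, Pow(Add(Add(Mul(Rational(-138601, 98206), Pow(98206, Rational(1, 2))), Rational(-85, 589)), -347321), -1)) = Mul(637957, Pow(Add(Add(Rational(-85, 589), Mul(Rational(-138601, 98206), Pow(98206, Rational(1, 2)))), -347321), -1)) = Mul(637957, Pow(Add(Rational(-204572154, 589), Mul(Rational(-138601, 98206), Pow(98206, Rational(1, 2)))), -1))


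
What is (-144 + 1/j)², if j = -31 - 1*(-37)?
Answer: 744769/36 ≈ 20688.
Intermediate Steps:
j = 6 (j = -31 + 37 = 6)
(-144 + 1/j)² = (-144 + 1/6)² = (-144 + ⅙)² = (-863/6)² = 744769/36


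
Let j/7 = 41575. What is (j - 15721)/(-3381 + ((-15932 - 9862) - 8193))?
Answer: -11471/1557 ≈ -7.3674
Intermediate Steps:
j = 291025 (j = 7*41575 = 291025)
(j - 15721)/(-3381 + ((-15932 - 9862) - 8193)) = (291025 - 15721)/(-3381 + ((-15932 - 9862) - 8193)) = 275304/(-3381 + (-25794 - 8193)) = 275304/(-3381 - 33987) = 275304/(-37368) = 275304*(-1/37368) = -11471/1557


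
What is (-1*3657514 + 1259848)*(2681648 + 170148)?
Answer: -6837654308136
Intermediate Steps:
(-1*3657514 + 1259848)*(2681648 + 170148) = (-3657514 + 1259848)*2851796 = -2397666*2851796 = -6837654308136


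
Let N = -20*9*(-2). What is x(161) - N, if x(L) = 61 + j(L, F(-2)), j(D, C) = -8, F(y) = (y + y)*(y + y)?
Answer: -307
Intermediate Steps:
F(y) = 4*y**2 (F(y) = (2*y)*(2*y) = 4*y**2)
x(L) = 53 (x(L) = 61 - 8 = 53)
N = 360 (N = -180*(-2) = 360)
x(161) - N = 53 - 1*360 = 53 - 360 = -307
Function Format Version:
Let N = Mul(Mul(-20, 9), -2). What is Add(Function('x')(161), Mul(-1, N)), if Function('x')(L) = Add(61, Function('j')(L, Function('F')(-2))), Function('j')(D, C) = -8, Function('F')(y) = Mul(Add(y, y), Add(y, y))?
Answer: -307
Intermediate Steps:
Function('F')(y) = Mul(4, Pow(y, 2)) (Function('F')(y) = Mul(Mul(2, y), Mul(2, y)) = Mul(4, Pow(y, 2)))
Function('x')(L) = 53 (Function('x')(L) = Add(61, -8) = 53)
N = 360 (N = Mul(-180, -2) = 360)
Add(Function('x')(161), Mul(-1, N)) = Add(53, Mul(-1, 360)) = Add(53, -360) = -307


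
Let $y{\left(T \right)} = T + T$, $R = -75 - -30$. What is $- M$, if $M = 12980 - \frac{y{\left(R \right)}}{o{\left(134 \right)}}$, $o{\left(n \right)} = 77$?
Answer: $- \frac{999550}{77} \approx -12981.0$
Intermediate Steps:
$R = -45$ ($R = -75 + 30 = -45$)
$y{\left(T \right)} = 2 T$
$M = \frac{999550}{77}$ ($M = 12980 - \frac{2 \left(-45\right)}{77} = 12980 - \left(-90\right) \frac{1}{77} = 12980 - - \frac{90}{77} = 12980 + \frac{90}{77} = \frac{999550}{77} \approx 12981.0$)
$- M = \left(-1\right) \frac{999550}{77} = - \frac{999550}{77}$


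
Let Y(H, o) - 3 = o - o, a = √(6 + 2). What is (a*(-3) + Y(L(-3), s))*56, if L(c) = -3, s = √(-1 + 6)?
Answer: 168 - 336*√2 ≈ -307.18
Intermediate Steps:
s = √5 ≈ 2.2361
a = 2*√2 (a = √8 = 2*√2 ≈ 2.8284)
Y(H, o) = 3 (Y(H, o) = 3 + (o - o) = 3 + 0 = 3)
(a*(-3) + Y(L(-3), s))*56 = ((2*√2)*(-3) + 3)*56 = (-6*√2 + 3)*56 = (3 - 6*√2)*56 = 168 - 336*√2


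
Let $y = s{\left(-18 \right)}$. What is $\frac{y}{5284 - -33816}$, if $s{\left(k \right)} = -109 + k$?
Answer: $- \frac{127}{39100} \approx -0.0032481$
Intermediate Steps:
$y = -127$ ($y = -109 - 18 = -127$)
$\frac{y}{5284 - -33816} = - \frac{127}{5284 - -33816} = - \frac{127}{5284 + 33816} = - \frac{127}{39100}$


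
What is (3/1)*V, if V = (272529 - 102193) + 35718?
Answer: 618162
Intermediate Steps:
V = 206054 (V = 170336 + 35718 = 206054)
(3/1)*V = (3/1)*206054 = (3*1)*206054 = 3*206054 = 618162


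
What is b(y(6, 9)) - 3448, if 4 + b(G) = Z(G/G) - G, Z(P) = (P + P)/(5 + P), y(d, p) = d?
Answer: -10373/3 ≈ -3457.7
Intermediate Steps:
Z(P) = 2*P/(5 + P) (Z(P) = (2*P)/(5 + P) = 2*P/(5 + P))
b(G) = -11/3 - G (b(G) = -4 + (2*(G/G)/(5 + G/G) - G) = -4 + (2*1/(5 + 1) - G) = -4 + (2*1/6 - G) = -4 + (2*1*(1/6) - G) = -4 + (1/3 - G) = -11/3 - G)
b(y(6, 9)) - 3448 = (-11/3 - 1*6) - 3448 = (-11/3 - 6) - 3448 = -29/3 - 3448 = -10373/3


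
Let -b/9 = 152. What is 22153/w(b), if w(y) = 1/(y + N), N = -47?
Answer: -31346495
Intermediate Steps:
b = -1368 (b = -9*152 = -1368)
w(y) = 1/(-47 + y) (w(y) = 1/(y - 47) = 1/(-47 + y))
22153/w(b) = 22153/(1/(-47 - 1368)) = 22153/(1/(-1415)) = 22153/(-1/1415) = 22153*(-1415) = -31346495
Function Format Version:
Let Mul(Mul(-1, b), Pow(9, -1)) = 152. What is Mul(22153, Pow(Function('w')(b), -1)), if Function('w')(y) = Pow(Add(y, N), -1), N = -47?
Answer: -31346495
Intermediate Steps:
b = -1368 (b = Mul(-9, 152) = -1368)
Function('w')(y) = Pow(Add(-47, y), -1) (Function('w')(y) = Pow(Add(y, -47), -1) = Pow(Add(-47, y), -1))
Mul(22153, Pow(Function('w')(b), -1)) = Mul(22153, Pow(Pow(Add(-47, -1368), -1), -1)) = Mul(22153, Pow(Pow(-1415, -1), -1)) = Mul(22153, Pow(Rational(-1, 1415), -1)) = Mul(22153, -1415) = -31346495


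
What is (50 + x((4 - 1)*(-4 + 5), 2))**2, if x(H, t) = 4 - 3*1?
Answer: 2601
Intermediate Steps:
x(H, t) = 1 (x(H, t) = 4 - 3 = 1)
(50 + x((4 - 1)*(-4 + 5), 2))**2 = (50 + 1)**2 = 51**2 = 2601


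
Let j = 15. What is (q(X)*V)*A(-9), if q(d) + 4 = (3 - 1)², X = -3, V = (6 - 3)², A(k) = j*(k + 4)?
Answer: 0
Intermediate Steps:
A(k) = 60 + 15*k (A(k) = 15*(k + 4) = 15*(4 + k) = 60 + 15*k)
V = 9 (V = 3² = 9)
q(d) = 0 (q(d) = -4 + (3 - 1)² = -4 + 2² = -4 + 4 = 0)
(q(X)*V)*A(-9) = (0*9)*(60 + 15*(-9)) = 0*(60 - 135) = 0*(-75) = 0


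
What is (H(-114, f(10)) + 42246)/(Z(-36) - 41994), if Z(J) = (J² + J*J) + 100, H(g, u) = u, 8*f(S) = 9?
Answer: -337977/314416 ≈ -1.0749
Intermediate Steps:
f(S) = 9/8 (f(S) = (⅛)*9 = 9/8)
Z(J) = 100 + 2*J² (Z(J) = (J² + J²) + 100 = 2*J² + 100 = 100 + 2*J²)
(H(-114, f(10)) + 42246)/(Z(-36) - 41994) = (9/8 + 42246)/((100 + 2*(-36)²) - 41994) = 337977/(8*((100 + 2*1296) - 41994)) = 337977/(8*((100 + 2592) - 41994)) = 337977/(8*(2692 - 41994)) = (337977/8)/(-39302) = (337977/8)*(-1/39302) = -337977/314416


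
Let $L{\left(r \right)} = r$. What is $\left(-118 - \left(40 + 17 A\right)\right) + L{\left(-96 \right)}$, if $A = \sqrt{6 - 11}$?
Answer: $-254 - 17 i \sqrt{5} \approx -254.0 - 38.013 i$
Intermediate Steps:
$A = i \sqrt{5}$ ($A = \sqrt{-5} = i \sqrt{5} \approx 2.2361 i$)
$\left(-118 - \left(40 + 17 A\right)\right) + L{\left(-96 \right)} = \left(-118 - \left(40 + 17 i \sqrt{5}\right)\right) - 96 = \left(-158 - 17 i \sqrt{5}\right) - 96 = -254 - 17 i \sqrt{5}$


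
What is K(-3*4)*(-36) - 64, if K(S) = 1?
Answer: -100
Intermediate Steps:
K(-3*4)*(-36) - 64 = 1*(-36) - 64 = -36 - 64 = -100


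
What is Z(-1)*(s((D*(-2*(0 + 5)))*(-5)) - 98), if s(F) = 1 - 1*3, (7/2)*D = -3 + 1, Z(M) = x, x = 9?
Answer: -900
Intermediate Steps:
Z(M) = 9
D = -4/7 (D = 2*(-3 + 1)/7 = (2/7)*(-2) = -4/7 ≈ -0.57143)
s(F) = -2 (s(F) = 1 - 3 = -2)
Z(-1)*(s((D*(-2*(0 + 5)))*(-5)) - 98) = 9*(-2 - 98) = 9*(-100) = -900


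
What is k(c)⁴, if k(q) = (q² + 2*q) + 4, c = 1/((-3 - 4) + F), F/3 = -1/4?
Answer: 170212310343936/852891037441 ≈ 199.57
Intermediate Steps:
F = -¾ (F = 3*(-1/4) = 3*(-1*¼) = 3*(-¼) = -¾ ≈ -0.75000)
c = -4/31 (c = 1/((-3 - 4) - ¾) = 1/(-7 - ¾) = 1/(-31/4) = -4/31 ≈ -0.12903)
k(q) = 4 + q² + 2*q
k(c)⁴ = (4 + (-4/31)² + 2*(-4/31))⁴ = (4 + 16/961 - 8/31)⁴ = (3612/961)⁴ = 170212310343936/852891037441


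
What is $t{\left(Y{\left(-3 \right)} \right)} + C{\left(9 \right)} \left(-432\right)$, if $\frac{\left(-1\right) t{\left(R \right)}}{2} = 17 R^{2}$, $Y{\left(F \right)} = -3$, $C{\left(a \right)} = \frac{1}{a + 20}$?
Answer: $- \frac{9306}{29} \approx -320.9$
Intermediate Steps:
$C{\left(a \right)} = \frac{1}{20 + a}$
$t{\left(R \right)} = - 34 R^{2}$ ($t{\left(R \right)} = - 2 \cdot 17 R^{2} = - 34 R^{2}$)
$t{\left(Y{\left(-3 \right)} \right)} + C{\left(9 \right)} \left(-432\right) = - 34 \left(-3\right)^{2} + \frac{1}{20 + 9} \left(-432\right) = \left(-34\right) 9 + \frac{1}{29} \left(-432\right) = -306 + \frac{1}{29} \left(-432\right) = -306 - \frac{432}{29} = - \frac{9306}{29}$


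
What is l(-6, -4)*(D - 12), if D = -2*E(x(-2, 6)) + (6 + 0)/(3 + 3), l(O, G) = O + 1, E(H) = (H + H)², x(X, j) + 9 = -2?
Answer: 4895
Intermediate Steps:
x(X, j) = -11 (x(X, j) = -9 - 2 = -11)
E(H) = 4*H² (E(H) = (2*H)² = 4*H²)
l(O, G) = 1 + O
D = -967 (D = -8*(-11)² + (6 + 0)/(3 + 3) = -8*121 + 6/6 = -2*484 + 6*(⅙) = -968 + 1 = -967)
l(-6, -4)*(D - 12) = (1 - 6)*(-967 - 12) = -5*(-979) = 4895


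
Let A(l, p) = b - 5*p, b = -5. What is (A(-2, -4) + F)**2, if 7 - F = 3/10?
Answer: 47089/100 ≈ 470.89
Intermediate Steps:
A(l, p) = -5 - 5*p
F = 67/10 (F = 7 - 3/10 = 67/10 ≈ 6.7000)
(A(-2, -4) + F)**2 = ((-5 - 5*(-4)) + 67/10)**2 = ((-5 + 20) + 67/10)**2 = (15 + 67/10)**2 = (217/10)**2 = 47089/100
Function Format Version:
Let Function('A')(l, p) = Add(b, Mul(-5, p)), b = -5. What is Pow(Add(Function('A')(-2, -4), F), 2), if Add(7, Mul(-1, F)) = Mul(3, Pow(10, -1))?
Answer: Rational(47089, 100) ≈ 470.89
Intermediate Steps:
Function('A')(l, p) = Add(-5, Mul(-5, p))
F = Rational(67, 10) (F = Add(7, Mul(-1, Mul(3, Pow(10, -1)))) = Add(7, Mul(-1, Mul(3, Rational(1, 10)))) = Add(7, Mul(-1, Rational(3, 10))) = Add(7, Rational(-3, 10)) = Rational(67, 10) ≈ 6.7000)
Pow(Add(Function('A')(-2, -4), F), 2) = Pow(Add(Add(-5, Mul(-5, -4)), Rational(67, 10)), 2) = Pow(Add(Add(-5, 20), Rational(67, 10)), 2) = Pow(Add(15, Rational(67, 10)), 2) = Pow(Rational(217, 10), 2) = Rational(47089, 100)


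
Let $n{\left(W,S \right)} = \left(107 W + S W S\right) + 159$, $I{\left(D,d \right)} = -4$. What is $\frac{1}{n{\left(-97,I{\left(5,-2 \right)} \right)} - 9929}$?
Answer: $- \frac{1}{21701} \approx -4.6081 \cdot 10^{-5}$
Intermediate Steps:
$n{\left(W,S \right)} = 159 + 107 W + W S^{2}$ ($n{\left(W,S \right)} = \left(107 W + W S^{2}\right) + 159 = 159 + 107 W + W S^{2}$)
$\frac{1}{n{\left(-97,I{\left(5,-2 \right)} \right)} - 9929} = \frac{1}{\left(159 + 107 \left(-97\right) - 97 \left(-4\right)^{2}\right) - 9929} = \frac{1}{\left(159 - 10379 - 1552\right) - 9929} = \frac{1}{-11772 - 9929} = \frac{1}{-21701} = - \frac{1}{21701}$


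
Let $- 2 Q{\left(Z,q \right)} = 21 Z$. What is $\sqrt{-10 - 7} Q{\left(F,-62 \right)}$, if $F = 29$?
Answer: $- \frac{609 i \sqrt{17}}{2} \approx - 1255.5 i$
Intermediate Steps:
$Q{\left(Z,q \right)} = - \frac{21 Z}{2}$
$\sqrt{-10 - 7} Q{\left(F,-62 \right)} = \sqrt{-10 - 7} \left(\left(- \frac{21}{2}\right) 29\right) = \sqrt{-17} \left(- \frac{609}{2}\right) = i \sqrt{17} \left(- \frac{609}{2}\right) = - \frac{609 i \sqrt{17}}{2}$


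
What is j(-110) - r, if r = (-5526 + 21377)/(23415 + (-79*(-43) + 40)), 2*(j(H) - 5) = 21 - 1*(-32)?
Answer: 829987/26852 ≈ 30.910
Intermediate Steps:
j(H) = 63/2 (j(H) = 5 + (21 - 1*(-32))/2 = 5 + (21 + 32)/2 = 5 + (½)*53 = 5 + 53/2 = 63/2)
r = 15851/26852 (r = 15851/(23415 + (3397 + 40)) = 15851/(23415 + 3437) = 15851/26852 ≈ 0.59031)
j(-110) - r = 63/2 - 1*15851/26852 = 63/2 - 15851/26852 = 829987/26852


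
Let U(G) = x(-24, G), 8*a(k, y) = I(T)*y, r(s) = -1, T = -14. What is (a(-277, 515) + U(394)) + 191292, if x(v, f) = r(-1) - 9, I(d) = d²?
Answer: 407799/2 ≈ 2.0390e+5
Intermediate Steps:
a(k, y) = 49*y/2 (a(k, y) = ((-14)²*y)/8 = (196*y)/8 = 49*y/2)
x(v, f) = -10 (x(v, f) = -1 - 9 = -10)
U(G) = -10
(a(-277, 515) + U(394)) + 191292 = ((49/2)*515 - 10) + 191292 = (25235/2 - 10) + 191292 = 25215/2 + 191292 = 407799/2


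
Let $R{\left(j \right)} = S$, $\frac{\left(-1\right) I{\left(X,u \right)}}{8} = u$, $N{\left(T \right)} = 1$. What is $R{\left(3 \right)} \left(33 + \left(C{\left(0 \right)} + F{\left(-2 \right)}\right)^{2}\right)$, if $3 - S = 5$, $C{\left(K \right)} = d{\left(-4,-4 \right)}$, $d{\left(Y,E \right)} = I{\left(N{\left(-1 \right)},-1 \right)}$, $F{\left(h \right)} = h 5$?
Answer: $-74$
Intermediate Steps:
$F{\left(h \right)} = 5 h$
$I{\left(X,u \right)} = - 8 u$
$d{\left(Y,E \right)} = 8$ ($d{\left(Y,E \right)} = \left(-8\right) \left(-1\right) = 8$)
$C{\left(K \right)} = 8$
$S = -2$ ($S = 3 - 5 = -2$)
$R{\left(j \right)} = -2$
$R{\left(3 \right)} \left(33 + \left(C{\left(0 \right)} + F{\left(-2 \right)}\right)^{2}\right) = - 2 \left(33 + \left(8 + 5 \left(-2\right)\right)^{2}\right) = - 2 \left(33 + \left(8 - 10\right)^{2}\right) = - 2 \left(33 + \left(-2\right)^{2}\right) = - 2 \left(33 + 4\right) = \left(-2\right) 37 = -74$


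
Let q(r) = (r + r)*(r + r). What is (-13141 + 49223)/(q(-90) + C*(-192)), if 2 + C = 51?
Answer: 18041/11496 ≈ 1.5693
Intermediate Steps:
C = 49 (C = -2 + 51 = 49)
q(r) = 4*r² (q(r) = (2*r)*(2*r) = 4*r²)
(-13141 + 49223)/(q(-90) + C*(-192)) = (-13141 + 49223)/(4*(-90)² + 49*(-192)) = 36082/(4*8100 - 9408) = 36082/(32400 - 9408) = 36082/22992 = 36082*(1/22992) = 18041/11496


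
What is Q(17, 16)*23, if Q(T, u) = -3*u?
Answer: -1104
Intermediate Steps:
Q(17, 16)*23 = -3*16*23 = -48*23 = -1104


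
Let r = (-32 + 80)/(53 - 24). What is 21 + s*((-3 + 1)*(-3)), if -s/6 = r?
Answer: -1119/29 ≈ -38.586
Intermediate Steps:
r = 48/29 ≈ 1.6552
s = -288/29 (s = -6*48/29 = -288/29 ≈ -9.9310)
21 + s*((-3 + 1)*(-3)) = 21 - 288*(-3 + 1)*(-3)/29 = 21 - (-576)*(-3)/29 = 21 - 288/29*6 = 21 - 1728/29 = -1119/29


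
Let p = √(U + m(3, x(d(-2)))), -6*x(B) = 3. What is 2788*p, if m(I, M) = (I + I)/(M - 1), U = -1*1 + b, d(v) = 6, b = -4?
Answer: 8364*I ≈ 8364.0*I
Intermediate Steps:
x(B) = -½ (x(B) = -⅙*3 = -½)
U = -5 (U = -1*1 - 4 = -1 - 4 = -5)
m(I, M) = 2*I/(-1 + M) (m(I, M) = (2*I)/(-1 + M) = 2*I/(-1 + M))
p = 3*I (p = √(-5 + 2*3/(-1 - ½)) = √(-5 + 2*3/(-3/2)) = √(-5 + 2*3*(-⅔)) = √(-5 - 4) = √(-9) = 3*I ≈ 3.0*I)
2788*p = 2788*(3*I) = 8364*I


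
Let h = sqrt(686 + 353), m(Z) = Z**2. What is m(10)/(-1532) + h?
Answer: -25/383 + sqrt(1039) ≈ 32.168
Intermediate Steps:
h = sqrt(1039) ≈ 32.234
m(10)/(-1532) + h = 10**2/(-1532) + sqrt(1039) = -1/1532*100 + sqrt(1039) = -25/383 + sqrt(1039)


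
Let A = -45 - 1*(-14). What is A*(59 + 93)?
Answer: -4712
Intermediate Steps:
A = -31 (A = -45 + 14 = -31)
A*(59 + 93) = -31*(59 + 93) = -31*152 = -4712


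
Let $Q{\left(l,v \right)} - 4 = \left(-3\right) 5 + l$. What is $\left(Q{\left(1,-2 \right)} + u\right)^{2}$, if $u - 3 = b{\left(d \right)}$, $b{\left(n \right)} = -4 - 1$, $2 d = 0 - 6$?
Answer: $144$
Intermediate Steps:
$d = -3$ ($d = \frac{0 - 6}{2} = \frac{1}{2} \left(-6\right) = -3$)
$Q{\left(l,v \right)} = -11 + l$ ($Q{\left(l,v \right)} = 4 + \left(\left(-3\right) 5 + l\right) = 4 + \left(-15 + l\right) = -11 + l$)
$b{\left(n \right)} = -5$
$u = -2$ ($u = 3 - 5 = -2$)
$\left(Q{\left(1,-2 \right)} + u\right)^{2} = \left(\left(-11 + 1\right) - 2\right)^{2} = \left(-10 - 2\right)^{2} = \left(-12\right)^{2} = 144$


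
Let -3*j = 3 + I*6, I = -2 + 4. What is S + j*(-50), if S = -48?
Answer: 202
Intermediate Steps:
I = 2
j = -5 (j = -(3 + 2*6)/3 = -(3 + 12)/3 = -⅓*15 = -5)
S + j*(-50) = -48 - 5*(-50) = -48 + 250 = 202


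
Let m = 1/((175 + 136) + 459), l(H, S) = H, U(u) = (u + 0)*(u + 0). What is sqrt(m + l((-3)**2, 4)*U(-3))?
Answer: sqrt(48025670)/770 ≈ 9.0001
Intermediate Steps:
U(u) = u**2 (U(u) = u*u = u**2)
m = 1/770 (m = 1/(311 + 459) = 1/770 ≈ 0.0012987)
sqrt(m + l((-3)**2, 4)*U(-3)) = sqrt(1/770 + (-3)**2*(-3)**2) = sqrt(1/770 + 9*9) = sqrt(1/770 + 81) = sqrt(62371/770) = sqrt(48025670)/770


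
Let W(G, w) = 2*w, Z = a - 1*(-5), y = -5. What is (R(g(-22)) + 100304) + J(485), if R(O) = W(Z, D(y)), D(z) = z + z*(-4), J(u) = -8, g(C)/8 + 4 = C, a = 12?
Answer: 100326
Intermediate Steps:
g(C) = -32 + 8*C
Z = 17 (Z = 12 - 1*(-5) = 12 + 5 = 17)
D(z) = -3*z (D(z) = z - 4*z = -3*z)
R(O) = 30 (R(O) = 2*(-3*(-5)) = 2*15 = 30)
(R(g(-22)) + 100304) + J(485) = (30 + 100304) - 8 = 100334 - 8 = 100326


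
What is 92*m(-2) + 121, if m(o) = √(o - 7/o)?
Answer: 121 + 46*√6 ≈ 233.68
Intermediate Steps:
92*m(-2) + 121 = 92*√(-2 - 7/(-2)) + 121 = 92*√(-2 - 7*(-½)) + 121 = 92*√(-2 + 7/2) + 121 = 92*√(3/2) + 121 = 92*(√6/2) + 121 = 46*√6 + 121 = 121 + 46*√6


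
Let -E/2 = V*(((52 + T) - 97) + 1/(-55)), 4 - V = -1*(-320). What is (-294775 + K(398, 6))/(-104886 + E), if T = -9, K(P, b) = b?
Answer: 16212295/7646402 ≈ 2.1203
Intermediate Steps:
V = -316 (V = 4 - (-1)*(-320) = 4 - 1*320 = 4 - 320 = -316)
E = -1877672/55 (E = -(-632)*(((52 - 9) - 97) + 1/(-55)) = -(-632)*((43 - 97) - 1/55) = -(-632)*(-54 - 1/55) = -(-632)*(-2971)/55 = -2*938836/55 = -1877672/55 ≈ -34140.)
(-294775 + K(398, 6))/(-104886 + E) = (-294775 + 6)/(-104886 - 1877672/55) = -294769/(-7646402/55) = -294769*(-55/7646402) = 16212295/7646402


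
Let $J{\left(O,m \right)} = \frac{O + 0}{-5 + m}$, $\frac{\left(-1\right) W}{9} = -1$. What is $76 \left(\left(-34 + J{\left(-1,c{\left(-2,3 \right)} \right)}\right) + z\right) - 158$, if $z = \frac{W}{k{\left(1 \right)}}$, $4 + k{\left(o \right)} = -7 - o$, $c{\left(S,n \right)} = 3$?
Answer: $-2761$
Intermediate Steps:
$W = 9$ ($W = \left(-9\right) \left(-1\right) = 9$)
$k{\left(o \right)} = -11 - o$ ($k{\left(o \right)} = -4 - \left(7 + o\right) = -11 - o$)
$z = - \frac{3}{4}$ ($z = \frac{9}{-11 - 1} = \frac{9}{-12} = 9 \left(- \frac{1}{12}\right) = - \frac{3}{4} \approx -0.75$)
$J{\left(O,m \right)} = \frac{O}{-5 + m}$
$76 \left(\left(-34 + J{\left(-1,c{\left(-2,3 \right)} \right)}\right) + z\right) - 158 = 76 \left(\left(-34 - \frac{1}{-5 + 3}\right) - \frac{3}{4}\right) - 158 = 76 \left(\left(-34 - \frac{1}{-2}\right) - \frac{3}{4}\right) - 158 = 76 \left(\left(-34 - - \frac{1}{2}\right) - \frac{3}{4}\right) - 158 = 76 \left(\left(-34 + \frac{1}{2}\right) - \frac{3}{4}\right) - 158 = 76 \left(- \frac{67}{2} - \frac{3}{4}\right) - 158 = 76 \left(- \frac{137}{4}\right) - 158 = -2603 - 158 = -2761$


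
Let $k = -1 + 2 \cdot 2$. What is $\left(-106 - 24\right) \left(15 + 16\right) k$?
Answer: $-12090$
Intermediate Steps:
$k = 3$ ($k = -1 + 4 = 3$)
$\left(-106 - 24\right) \left(15 + 16\right) k = \left(-106 - 24\right) \left(15 + 16\right) 3 = \left(-130\right) 31 \cdot 3 = \left(-4030\right) 3 = -12090$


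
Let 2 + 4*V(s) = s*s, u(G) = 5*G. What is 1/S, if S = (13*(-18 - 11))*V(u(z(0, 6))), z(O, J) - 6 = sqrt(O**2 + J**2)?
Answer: -2/678223 ≈ -2.9489e-6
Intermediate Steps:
z(O, J) = 6 + sqrt(J**2 + O**2) (z(O, J) = 6 + sqrt(O**2 + J**2) = 6 + sqrt(J**2 + O**2))
V(s) = -1/2 + s**2/4 (V(s) = -1/2 + (s*s)/4 = -1/2 + s**2/4)
S = -678223/2 (S = (13*(-18 - 11))*(-1/2 + (5*(6 + sqrt(6**2 + 0**2)))**2/4) = (13*(-29))*(-1/2 + (5*(6 + sqrt(36 + 0)))**2/4) = -377*(-1/2 + (5*(6 + sqrt(36)))**2/4) = -377*(-1/2 + (5*(6 + 6))**2/4) = -377*(-1/2 + (5*12)**2/4) = -377*(-1/2 + (1/4)*60**2) = -377*(-1/2 + (1/4)*3600) = -377*(-1/2 + 900) = -377*1799/2 = -678223/2 ≈ -3.3911e+5)
1/S = 1/(-678223/2) = -2/678223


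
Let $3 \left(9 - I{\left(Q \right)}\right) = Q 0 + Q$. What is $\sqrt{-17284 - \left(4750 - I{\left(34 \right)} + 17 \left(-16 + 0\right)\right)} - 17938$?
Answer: $-17938 + \frac{i \sqrt{195879}}{3} \approx -17938.0 + 147.53 i$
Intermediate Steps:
$I{\left(Q \right)} = 9 - \frac{Q}{3}$ ($I{\left(Q \right)} = 9 - \frac{Q 0 + Q}{3} = 9 - \frac{0 + Q}{3} = 9 - \frac{Q}{3}$)
$\sqrt{-17284 - \left(4750 - I{\left(34 \right)} + 17 \left(-16 + 0\right)\right)} - 17938 = \sqrt{-17284 - \left(\frac{14257}{3} + 17 \left(-16 + 0\right)\right)} - 17938 = \sqrt{-17284 + \left(\left(\left(9 - \frac{34}{3}\right) - 4750\right) - -272\right)} - 17938 = \sqrt{-17284 + \left(\left(- \frac{7}{3} - 4750\right) + 272\right)} - 17938 = \sqrt{-17284 + \left(- \frac{14257}{3} + 272\right)} - 17938 = \sqrt{-17284 - \frac{13441}{3}} - 17938 = \sqrt{- \frac{65293}{3}} - 17938 = \frac{i \sqrt{195879}}{3} - 17938 = -17938 + \frac{i \sqrt{195879}}{3}$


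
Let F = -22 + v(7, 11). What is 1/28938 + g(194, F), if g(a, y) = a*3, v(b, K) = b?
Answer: 16841917/28938 ≈ 582.00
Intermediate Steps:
F = -15 (F = -22 + 7 = -15)
g(a, y) = 3*a
1/28938 + g(194, F) = 1/28938 + 3*194 = 1/28938 + 582 = 16841917/28938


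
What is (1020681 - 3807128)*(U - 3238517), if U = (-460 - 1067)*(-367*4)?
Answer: 2777756071807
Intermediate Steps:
U = 2241636 (U = -1527*(-1468) = 2241636)
(1020681 - 3807128)*(U - 3238517) = (1020681 - 3807128)*(2241636 - 3238517) = -2786447*(-996881) = 2777756071807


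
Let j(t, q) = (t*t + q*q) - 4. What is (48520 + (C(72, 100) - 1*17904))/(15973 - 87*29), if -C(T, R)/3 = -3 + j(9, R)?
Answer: 197/6725 ≈ 0.029294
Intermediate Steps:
j(t, q) = -4 + q² + t² (j(t, q) = (t² + q²) - 4 = (q² + t²) - 4 = -4 + q² + t²)
C(T, R) = -222 - 3*R² (C(T, R) = -3*(-3 + (-4 + R² + 9²)) = -3*(-3 + (-4 + R² + 81)) = -3*(-3 + (77 + R²)) = -3*(74 + R²) = -222 - 3*R²)
(48520 + (C(72, 100) - 1*17904))/(15973 - 87*29) = (48520 + ((-222 - 3*100²) - 1*17904))/(15973 - 87*29) = (48520 + ((-222 - 3*10000) - 17904))/(15973 - 2523) = (48520 + ((-222 - 30000) - 17904))/13450 = (48520 + (-30222 - 17904))*(1/13450) = (48520 - 48126)*(1/13450) = 394*(1/13450) = 197/6725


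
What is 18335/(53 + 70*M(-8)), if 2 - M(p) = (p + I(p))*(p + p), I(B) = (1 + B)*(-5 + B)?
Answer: 18335/93153 ≈ 0.19683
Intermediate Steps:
M(p) = 2 - 2*p*(-5 + p**2 - 3*p) (M(p) = 2 - (p + (-5 + p**2 - 4*p))*(p + p) = 2 - (-5 + p**2 - 3*p)*2*p = 2 - 2*p*(-5 + p**2 - 3*p))
18335/(53 + 70*M(-8)) = 18335/(53 + 70*(2 - 2*(-8)**3 + 6*(-8)**2 + 10*(-8))) = 18335/(53 + 70*(2 - 2*(-512) + 6*64 - 80)) = 18335/(53 + 70*(2 + 1024 + 384 - 80)) = 18335/(53 + 70*1330) = 18335/(53 + 93100) = 18335/93153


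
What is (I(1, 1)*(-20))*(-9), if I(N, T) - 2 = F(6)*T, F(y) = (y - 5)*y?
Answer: 1440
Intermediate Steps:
F(y) = y*(-5 + y) (F(y) = (-5 + y)*y = y*(-5 + y))
I(N, T) = 2 + 6*T (I(N, T) = 2 + (6*(-5 + 6))*T = 2 + (6*1)*T = 2 + 6*T)
(I(1, 1)*(-20))*(-9) = ((2 + 6*1)*(-20))*(-9) = ((2 + 6)*(-20))*(-9) = (8*(-20))*(-9) = -160*(-9) = 1440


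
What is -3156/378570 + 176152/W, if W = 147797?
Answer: 11036569218/9325251715 ≈ 1.1835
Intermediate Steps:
-3156/378570 + 176152/W = -3156/378570 + 176152/147797 = -3156*1/378570 + 176152*(1/147797) = -526/63095 + 176152/147797 = 11036569218/9325251715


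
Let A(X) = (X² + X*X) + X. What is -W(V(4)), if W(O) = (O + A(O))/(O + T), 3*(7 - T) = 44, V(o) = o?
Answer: 120/11 ≈ 10.909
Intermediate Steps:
A(X) = X + 2*X² (A(X) = (X² + X²) + X = 2*X² + X = X + 2*X²)
T = -23/3 (T = 7 - ⅓*44 = 7 - 44/3 = -23/3 ≈ -7.6667)
W(O) = (O + O*(1 + 2*O))/(-23/3 + O) (W(O) = (O + O*(1 + 2*O))/(O - 23/3) = (O + O*(1 + 2*O))/(-23/3 + O))
-W(V(4)) = -6*4*(1 + 4)/(-23 + 3*4) = -6*4*5/(-23 + 12) = -6*4*5/(-11) = -6*4*(-1)*5/11 = -1*(-120/11) = 120/11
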